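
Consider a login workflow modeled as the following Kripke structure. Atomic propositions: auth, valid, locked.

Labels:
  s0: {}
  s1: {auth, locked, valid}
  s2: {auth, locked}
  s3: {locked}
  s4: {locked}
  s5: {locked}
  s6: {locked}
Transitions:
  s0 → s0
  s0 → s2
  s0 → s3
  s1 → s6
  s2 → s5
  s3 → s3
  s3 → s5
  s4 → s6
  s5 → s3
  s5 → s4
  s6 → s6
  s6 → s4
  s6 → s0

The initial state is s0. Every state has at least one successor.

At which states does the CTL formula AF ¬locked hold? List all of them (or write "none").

States satisfying ¬locked: {s0}.
States satisfying AF ¬locked: {s0}.

{s0}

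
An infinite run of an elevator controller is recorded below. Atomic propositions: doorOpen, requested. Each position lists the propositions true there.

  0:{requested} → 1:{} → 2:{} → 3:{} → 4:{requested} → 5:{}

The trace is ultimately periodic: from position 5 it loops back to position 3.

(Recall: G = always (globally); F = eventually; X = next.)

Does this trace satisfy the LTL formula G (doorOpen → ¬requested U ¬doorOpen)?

doorOpen → ¬requested U ¬doorOpen holds at every position 0..5, and those are all positions ever visited, so G (doorOpen → ¬requested U ¬doorOpen) holds.

Yes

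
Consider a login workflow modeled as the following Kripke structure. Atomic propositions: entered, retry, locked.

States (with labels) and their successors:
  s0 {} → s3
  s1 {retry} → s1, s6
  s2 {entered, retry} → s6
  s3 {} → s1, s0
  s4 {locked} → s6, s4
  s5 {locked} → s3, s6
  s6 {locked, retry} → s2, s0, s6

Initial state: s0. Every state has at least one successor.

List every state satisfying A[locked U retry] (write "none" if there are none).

{s1, s2, s6}

States satisfying locked: {s4, s5, s6}.
States satisfying retry: {s1, s2, s6}.
States satisfying A[locked U retry]: {s1, s2, s6}.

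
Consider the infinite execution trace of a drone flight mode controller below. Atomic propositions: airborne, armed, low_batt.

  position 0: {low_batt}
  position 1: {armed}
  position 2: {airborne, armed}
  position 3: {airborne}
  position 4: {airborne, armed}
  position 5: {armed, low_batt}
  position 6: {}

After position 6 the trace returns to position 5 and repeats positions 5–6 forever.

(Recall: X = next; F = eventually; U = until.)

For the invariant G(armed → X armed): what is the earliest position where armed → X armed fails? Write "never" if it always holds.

Check armed → X armed at each position in order: 0 ✓, 1 ✓.
At position 2 the labels are {airborne, armed} and the next position 3 has {airborne}, so armed → X armed is false there. This is the first violation.

2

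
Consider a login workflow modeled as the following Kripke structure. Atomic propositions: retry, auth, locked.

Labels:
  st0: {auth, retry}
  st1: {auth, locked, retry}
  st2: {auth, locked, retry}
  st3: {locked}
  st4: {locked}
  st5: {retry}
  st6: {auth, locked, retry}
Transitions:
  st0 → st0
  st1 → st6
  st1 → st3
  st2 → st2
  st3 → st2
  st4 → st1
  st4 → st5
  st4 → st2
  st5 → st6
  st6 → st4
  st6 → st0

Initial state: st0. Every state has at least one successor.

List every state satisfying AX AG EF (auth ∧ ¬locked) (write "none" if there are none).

States satisfying AG EF (auth ∧ ¬locked): {st0}.
States satisfying AX AG EF (auth ∧ ¬locked): {st0}.

{st0}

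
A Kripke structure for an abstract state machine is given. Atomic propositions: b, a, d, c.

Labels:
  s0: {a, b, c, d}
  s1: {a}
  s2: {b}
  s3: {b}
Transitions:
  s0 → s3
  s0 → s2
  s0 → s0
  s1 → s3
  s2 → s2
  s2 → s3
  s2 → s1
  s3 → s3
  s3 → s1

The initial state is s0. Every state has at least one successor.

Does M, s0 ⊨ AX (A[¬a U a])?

States satisfying A[¬a U a]: {s0, s1}.
States satisfying AX (A[¬a U a]): ∅.
s0 ∉ Sat(AX (A[¬a U a])).

Violated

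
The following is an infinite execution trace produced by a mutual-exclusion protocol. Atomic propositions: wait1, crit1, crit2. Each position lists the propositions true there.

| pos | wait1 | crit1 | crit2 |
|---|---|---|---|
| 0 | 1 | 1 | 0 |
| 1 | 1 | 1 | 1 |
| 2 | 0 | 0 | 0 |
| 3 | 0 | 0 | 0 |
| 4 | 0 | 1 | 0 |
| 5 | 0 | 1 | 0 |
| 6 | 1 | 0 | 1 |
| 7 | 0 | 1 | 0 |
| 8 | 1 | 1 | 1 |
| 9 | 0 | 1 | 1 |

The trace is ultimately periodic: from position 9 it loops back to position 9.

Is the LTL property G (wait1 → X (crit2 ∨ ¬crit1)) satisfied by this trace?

wait1 → X (crit2 ∨ ¬crit1) must hold at every position from 0 onward. It fails at position 6, so G (wait1 → X (crit2 ∨ ¬crit1)) is false.
Positions where wait1 holds: 0, 1, 6, 8.
Check X (crit2 ∨ ¬crit1) at each: 0→ok, 1→ok, 6→fails, 8→ok.

No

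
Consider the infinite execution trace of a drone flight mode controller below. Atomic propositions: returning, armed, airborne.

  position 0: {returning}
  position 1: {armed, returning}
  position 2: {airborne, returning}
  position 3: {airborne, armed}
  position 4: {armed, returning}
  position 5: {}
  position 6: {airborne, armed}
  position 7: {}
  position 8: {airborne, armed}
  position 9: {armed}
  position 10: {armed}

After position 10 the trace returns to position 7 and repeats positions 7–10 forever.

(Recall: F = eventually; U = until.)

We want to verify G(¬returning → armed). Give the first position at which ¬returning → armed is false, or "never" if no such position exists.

Check ¬returning → armed at each position in order: 0 ✓, 1 ✓, 2 ✓, 3 ✓, 4 ✓.
At position 5 the labels are {}, so ¬returning → armed is false there. This is the first violation.

5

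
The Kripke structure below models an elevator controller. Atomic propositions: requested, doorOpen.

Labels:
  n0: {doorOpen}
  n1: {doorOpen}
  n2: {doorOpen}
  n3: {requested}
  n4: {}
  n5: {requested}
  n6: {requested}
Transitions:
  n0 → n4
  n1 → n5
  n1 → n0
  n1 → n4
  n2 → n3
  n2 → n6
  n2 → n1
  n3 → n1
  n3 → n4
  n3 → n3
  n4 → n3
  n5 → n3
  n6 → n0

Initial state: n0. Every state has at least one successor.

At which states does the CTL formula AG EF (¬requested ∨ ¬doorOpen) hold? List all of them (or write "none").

States satisfying EF (¬requested ∨ ¬doorOpen): {n0, n1, n2, n3, n4, n5, n6}.
States satisfying AG EF (¬requested ∨ ¬doorOpen): {n0, n1, n2, n3, n4, n5, n6}.

{n0, n1, n2, n3, n4, n5, n6}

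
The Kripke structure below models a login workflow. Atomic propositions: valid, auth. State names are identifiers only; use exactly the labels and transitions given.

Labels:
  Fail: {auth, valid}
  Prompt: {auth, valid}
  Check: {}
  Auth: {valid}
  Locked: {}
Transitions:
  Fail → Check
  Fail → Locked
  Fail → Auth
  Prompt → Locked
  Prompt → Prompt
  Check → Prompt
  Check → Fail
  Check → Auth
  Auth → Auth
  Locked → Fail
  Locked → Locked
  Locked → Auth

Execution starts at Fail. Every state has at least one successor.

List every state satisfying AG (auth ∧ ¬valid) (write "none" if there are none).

none

States satisfying auth ∧ ¬valid: ∅.
States satisfying AG (auth ∧ ¬valid): ∅.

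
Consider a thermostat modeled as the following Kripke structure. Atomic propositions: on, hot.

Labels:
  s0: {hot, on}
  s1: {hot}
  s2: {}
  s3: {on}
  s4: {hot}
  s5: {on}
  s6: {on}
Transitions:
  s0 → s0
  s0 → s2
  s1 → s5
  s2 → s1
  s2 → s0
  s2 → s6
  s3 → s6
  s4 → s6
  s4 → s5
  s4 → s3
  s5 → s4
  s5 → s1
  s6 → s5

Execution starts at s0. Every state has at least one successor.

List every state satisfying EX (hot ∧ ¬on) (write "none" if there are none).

States satisfying hot ∧ ¬on: {s1, s4}.
States satisfying EX (hot ∧ ¬on): {s2, s5}.

{s2, s5}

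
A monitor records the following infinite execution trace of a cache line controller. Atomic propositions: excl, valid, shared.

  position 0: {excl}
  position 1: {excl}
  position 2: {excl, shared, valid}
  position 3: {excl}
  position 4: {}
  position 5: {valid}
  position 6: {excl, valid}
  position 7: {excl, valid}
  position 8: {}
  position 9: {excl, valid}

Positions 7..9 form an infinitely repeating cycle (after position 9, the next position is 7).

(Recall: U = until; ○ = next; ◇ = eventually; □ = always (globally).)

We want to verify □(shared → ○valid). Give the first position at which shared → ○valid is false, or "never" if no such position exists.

2

Check shared → ○valid at each position in order: 0 ✓, 1 ✓.
At position 2 the labels are {excl, shared, valid} and the next position 3 has {excl}, so shared → ○valid is false there. This is the first violation.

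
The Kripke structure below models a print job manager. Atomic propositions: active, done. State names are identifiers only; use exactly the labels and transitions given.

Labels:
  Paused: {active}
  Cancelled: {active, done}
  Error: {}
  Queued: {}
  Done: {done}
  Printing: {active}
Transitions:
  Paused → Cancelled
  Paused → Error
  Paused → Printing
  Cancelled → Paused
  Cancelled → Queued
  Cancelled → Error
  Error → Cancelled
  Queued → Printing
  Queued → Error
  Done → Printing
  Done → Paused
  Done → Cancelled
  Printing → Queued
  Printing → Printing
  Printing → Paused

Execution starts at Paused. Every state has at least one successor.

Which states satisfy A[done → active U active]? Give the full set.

States satisfying done → active: {Paused, Cancelled, Error, Queued, Printing}.
States satisfying active: {Paused, Cancelled, Printing}.
States satisfying A[done → active U active]: {Paused, Cancelled, Error, Queued, Printing}.

{Paused, Cancelled, Error, Queued, Printing}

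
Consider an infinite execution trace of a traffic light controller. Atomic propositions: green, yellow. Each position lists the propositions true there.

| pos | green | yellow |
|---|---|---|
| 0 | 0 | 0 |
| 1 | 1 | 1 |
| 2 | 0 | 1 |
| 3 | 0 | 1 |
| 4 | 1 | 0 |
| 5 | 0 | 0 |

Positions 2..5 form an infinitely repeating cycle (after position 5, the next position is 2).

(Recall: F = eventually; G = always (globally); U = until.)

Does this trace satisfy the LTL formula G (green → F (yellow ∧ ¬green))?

Holds

green → F (yellow ∧ ¬green) holds at every position 0..5, and those are all positions ever visited, so G (green → F (yellow ∧ ¬green)) holds.
Positions where green holds: 1, 4.
Check F (yellow ∧ ¬green) at each: 1→ok, 4→ok.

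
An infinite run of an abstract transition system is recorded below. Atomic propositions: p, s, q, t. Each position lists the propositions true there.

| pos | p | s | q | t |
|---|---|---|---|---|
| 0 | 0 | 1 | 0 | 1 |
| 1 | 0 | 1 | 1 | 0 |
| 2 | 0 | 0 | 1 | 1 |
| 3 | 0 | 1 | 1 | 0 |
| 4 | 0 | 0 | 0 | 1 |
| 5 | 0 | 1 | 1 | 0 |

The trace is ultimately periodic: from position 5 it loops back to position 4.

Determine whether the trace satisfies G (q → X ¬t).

Violated

q → X ¬t must hold at every position from 0 onward. It fails at position 1, so G (q → X ¬t) is false.
Positions where q holds: 1, 2, 3, 5.
Check X ¬t at each: 1→fails, 2→ok, 3→fails, 5→fails.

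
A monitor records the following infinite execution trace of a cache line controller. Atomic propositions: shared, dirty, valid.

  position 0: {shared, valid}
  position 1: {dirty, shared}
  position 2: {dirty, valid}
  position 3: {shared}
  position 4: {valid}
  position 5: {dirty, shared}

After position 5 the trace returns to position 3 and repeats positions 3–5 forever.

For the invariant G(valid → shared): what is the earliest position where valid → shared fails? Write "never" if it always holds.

2

Check valid → shared at each position in order: 0 ✓, 1 ✓.
At position 2 the labels are {dirty, valid}, so valid → shared is false there. This is the first violation.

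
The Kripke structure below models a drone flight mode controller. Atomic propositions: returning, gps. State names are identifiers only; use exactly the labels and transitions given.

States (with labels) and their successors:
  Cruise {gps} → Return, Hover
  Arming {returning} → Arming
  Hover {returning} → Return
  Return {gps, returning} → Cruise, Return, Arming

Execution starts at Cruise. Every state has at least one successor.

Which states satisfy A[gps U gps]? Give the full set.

States satisfying gps: {Cruise, Return}.
States satisfying A[gps U gps]: {Cruise, Return}.

{Cruise, Return}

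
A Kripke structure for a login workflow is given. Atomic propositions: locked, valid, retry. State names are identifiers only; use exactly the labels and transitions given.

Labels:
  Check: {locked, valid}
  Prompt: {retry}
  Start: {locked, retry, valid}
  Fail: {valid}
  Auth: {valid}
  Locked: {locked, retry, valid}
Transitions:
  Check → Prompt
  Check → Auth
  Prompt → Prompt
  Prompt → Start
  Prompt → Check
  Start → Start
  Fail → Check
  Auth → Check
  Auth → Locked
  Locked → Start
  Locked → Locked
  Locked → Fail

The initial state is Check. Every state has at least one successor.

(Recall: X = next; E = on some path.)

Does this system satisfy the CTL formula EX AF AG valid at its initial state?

No

States satisfying AF AG valid: {Start}.
States satisfying EX AF AG valid: {Prompt, Start, Locked}.
No suitable path/successor from Check witnesses the formula.
Check ∉ Sat(EX AF AG valid).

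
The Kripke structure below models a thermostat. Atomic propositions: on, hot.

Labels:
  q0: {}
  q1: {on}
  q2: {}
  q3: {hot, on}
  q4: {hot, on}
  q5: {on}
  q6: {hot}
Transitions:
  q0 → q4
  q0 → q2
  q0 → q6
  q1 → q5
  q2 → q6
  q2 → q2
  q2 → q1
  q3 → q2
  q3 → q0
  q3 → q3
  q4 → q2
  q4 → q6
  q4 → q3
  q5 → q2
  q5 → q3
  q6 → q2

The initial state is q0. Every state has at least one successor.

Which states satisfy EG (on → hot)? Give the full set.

{q0, q2, q3, q4, q6}

States satisfying on → hot: {q0, q2, q3, q4, q6}.
States satisfying EG (on → hot): {q0, q2, q3, q4, q6}.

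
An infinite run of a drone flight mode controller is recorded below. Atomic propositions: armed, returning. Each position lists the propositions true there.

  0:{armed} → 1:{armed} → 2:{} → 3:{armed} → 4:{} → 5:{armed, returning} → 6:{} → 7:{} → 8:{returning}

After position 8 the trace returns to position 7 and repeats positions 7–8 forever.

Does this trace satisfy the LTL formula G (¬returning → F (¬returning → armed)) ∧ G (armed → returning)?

¬returning → F (¬returning → armed) holds at every position 0..8, and those are all positions ever visited, so G (¬returning → F (¬returning → armed)) holds.
Positions where ¬returning holds: 0, 1, 2, 3, 4, 6, 7.
Check F (¬returning → armed) at each: 0→ok, 1→ok, 2→ok, 3→ok, 4→ok, 6→ok, 7→ok.
armed → returning must hold at every position from 0 onward. It fails at position 0, so G (armed → returning) is false.
Positions where armed holds: 0, 1, 3, 5.
Check returning at each: 0→fails, 1→fails, 3→fails, 5→ok.
At position 0: G (¬returning → F (¬returning → armed)) is true; G (armed → returning) is false; so G (¬returning → F (¬returning → armed)) ∧ G (armed → returning) is false.

No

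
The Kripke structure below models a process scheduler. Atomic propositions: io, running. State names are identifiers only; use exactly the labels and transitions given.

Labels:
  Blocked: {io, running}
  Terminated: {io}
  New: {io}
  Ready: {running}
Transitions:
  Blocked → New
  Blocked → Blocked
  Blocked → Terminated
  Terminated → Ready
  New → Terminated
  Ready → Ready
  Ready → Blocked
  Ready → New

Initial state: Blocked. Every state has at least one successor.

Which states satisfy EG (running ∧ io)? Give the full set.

{Blocked}

States satisfying running ∧ io: {Blocked}.
States satisfying EG (running ∧ io): {Blocked}.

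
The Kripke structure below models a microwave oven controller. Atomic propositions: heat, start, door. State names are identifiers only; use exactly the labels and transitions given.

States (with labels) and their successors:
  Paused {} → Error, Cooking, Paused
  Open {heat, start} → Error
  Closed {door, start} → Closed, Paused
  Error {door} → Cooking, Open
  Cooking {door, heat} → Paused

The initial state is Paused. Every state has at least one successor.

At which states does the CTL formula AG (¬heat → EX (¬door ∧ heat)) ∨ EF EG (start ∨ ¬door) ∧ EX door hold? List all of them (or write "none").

States satisfying ¬heat → EX (¬door ∧ heat): {Open, Error, Cooking}.
States satisfying AG (¬heat → EX (¬door ∧ heat)): ∅.
States satisfying EG (start ∨ ¬door): {Paused, Closed}.
States satisfying EF EG (start ∨ ¬door): {Paused, Open, Closed, Error, Cooking}.
States satisfying door: {Closed, Error, Cooking}.
States satisfying EX door: {Paused, Open, Closed, Error}.
States satisfying EF EG (start ∨ ¬door) ∧ EX door: {Paused, Open, Closed, Error}.
States satisfying AG (¬heat → EX (¬door ∧ heat)) ∨ EF EG (start ∨ ¬door) ∧ EX door: {Paused, Open, Closed, Error}.

{Paused, Open, Closed, Error}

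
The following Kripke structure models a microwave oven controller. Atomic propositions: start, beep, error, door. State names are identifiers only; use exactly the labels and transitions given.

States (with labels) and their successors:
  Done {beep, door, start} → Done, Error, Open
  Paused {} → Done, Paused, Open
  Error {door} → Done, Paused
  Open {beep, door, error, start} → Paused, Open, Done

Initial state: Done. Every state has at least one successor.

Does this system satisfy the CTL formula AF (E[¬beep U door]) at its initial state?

States satisfying E[¬beep U door]: {Done, Paused, Error, Open}.
States satisfying AF (E[¬beep U door]): {Done, Paused, Error, Open}.
Done ∈ Sat(AF (E[¬beep U door])).

Satisfied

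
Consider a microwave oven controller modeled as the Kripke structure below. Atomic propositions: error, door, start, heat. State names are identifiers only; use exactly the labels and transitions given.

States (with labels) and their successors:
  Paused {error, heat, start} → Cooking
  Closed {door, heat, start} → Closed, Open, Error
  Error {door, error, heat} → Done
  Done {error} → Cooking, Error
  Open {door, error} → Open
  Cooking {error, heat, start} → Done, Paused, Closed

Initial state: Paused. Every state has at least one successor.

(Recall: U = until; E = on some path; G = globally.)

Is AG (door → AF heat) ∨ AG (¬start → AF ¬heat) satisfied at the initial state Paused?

States satisfying door → AF heat: {Paused, Closed, Error, Done, Cooking}.
States satisfying AG (door → AF heat): ∅.
States satisfying ¬start → AF ¬heat: {Paused, Closed, Error, Done, Open, Cooking}.
States satisfying AG (¬start → AF ¬heat): {Paused, Closed, Error, Done, Open, Cooking}.
States satisfying AG (door → AF heat) ∨ AG (¬start → AF ¬heat): {Paused, Closed, Error, Done, Open, Cooking}.
Paused ∈ Sat(AG (door → AF heat) ∨ AG (¬start → AF ¬heat)).

Holds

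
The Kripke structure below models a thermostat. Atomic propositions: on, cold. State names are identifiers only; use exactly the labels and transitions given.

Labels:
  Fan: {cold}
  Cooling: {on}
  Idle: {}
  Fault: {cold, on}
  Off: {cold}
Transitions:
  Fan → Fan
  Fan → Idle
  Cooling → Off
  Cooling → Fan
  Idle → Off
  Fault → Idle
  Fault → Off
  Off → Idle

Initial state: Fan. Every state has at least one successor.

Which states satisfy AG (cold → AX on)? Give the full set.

none

States satisfying cold → AX on: {Cooling, Idle}.
States satisfying AG (cold → AX on): ∅.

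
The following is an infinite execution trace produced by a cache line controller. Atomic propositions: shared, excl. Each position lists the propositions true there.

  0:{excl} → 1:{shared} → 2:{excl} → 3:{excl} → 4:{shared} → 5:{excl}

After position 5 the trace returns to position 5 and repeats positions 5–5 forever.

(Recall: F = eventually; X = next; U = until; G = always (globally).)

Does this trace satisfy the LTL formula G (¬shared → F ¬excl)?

¬shared → F ¬excl must hold at every position from 0 onward. It fails at position 5, so G (¬shared → F ¬excl) is false.
Positions where ¬shared holds: 0, 2, 3, 5.
Check F ¬excl at each: 0→ok, 2→ok, 3→ok, 5→fails.

Violated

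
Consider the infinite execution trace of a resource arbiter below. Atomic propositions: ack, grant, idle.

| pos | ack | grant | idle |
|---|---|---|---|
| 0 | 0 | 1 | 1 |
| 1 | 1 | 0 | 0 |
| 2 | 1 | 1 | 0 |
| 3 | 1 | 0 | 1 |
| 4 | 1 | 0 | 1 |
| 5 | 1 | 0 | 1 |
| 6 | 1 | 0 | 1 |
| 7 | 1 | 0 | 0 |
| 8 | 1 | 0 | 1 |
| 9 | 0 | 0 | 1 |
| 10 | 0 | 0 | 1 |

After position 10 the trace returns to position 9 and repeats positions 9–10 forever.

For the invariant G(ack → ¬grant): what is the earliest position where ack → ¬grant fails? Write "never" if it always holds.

2

Check ack → ¬grant at each position in order: 0 ✓, 1 ✓.
At position 2 the labels are {ack, grant}, so ack → ¬grant is false there. This is the first violation.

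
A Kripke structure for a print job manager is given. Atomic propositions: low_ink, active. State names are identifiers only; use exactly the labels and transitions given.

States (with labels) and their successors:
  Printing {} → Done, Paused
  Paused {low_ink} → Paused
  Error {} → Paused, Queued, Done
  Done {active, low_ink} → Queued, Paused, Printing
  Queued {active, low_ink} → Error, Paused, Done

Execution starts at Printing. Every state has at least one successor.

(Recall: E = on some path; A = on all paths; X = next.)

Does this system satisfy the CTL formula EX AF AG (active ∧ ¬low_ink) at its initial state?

States satisfying AF AG (active ∧ ¬low_ink): ∅.
States satisfying EX AF AG (active ∧ ¬low_ink): ∅.
No suitable path/successor from Printing witnesses the formula.
Printing ∉ Sat(EX AF AG (active ∧ ¬low_ink)).

No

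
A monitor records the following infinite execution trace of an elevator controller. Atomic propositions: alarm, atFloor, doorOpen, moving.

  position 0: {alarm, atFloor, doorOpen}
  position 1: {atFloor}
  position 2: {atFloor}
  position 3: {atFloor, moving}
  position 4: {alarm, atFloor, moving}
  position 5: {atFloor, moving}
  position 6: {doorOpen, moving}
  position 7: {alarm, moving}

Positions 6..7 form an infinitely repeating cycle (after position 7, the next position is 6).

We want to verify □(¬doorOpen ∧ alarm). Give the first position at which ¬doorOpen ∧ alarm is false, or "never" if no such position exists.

At position 0 the labels are {alarm, atFloor, doorOpen}, so ¬doorOpen ∧ alarm is false there. This is the first violation.

0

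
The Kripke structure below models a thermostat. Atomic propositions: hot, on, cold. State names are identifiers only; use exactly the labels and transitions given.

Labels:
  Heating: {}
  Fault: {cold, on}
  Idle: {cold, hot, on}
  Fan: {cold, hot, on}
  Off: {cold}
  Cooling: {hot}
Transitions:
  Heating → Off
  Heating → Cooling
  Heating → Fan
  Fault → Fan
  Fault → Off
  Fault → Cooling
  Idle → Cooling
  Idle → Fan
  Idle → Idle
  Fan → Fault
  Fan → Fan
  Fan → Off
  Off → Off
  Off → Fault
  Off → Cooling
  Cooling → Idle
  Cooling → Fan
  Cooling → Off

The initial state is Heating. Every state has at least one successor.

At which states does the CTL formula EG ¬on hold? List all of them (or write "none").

States satisfying ¬on: {Heating, Off, Cooling}.
States satisfying EG ¬on: {Heating, Off, Cooling}.

{Heating, Off, Cooling}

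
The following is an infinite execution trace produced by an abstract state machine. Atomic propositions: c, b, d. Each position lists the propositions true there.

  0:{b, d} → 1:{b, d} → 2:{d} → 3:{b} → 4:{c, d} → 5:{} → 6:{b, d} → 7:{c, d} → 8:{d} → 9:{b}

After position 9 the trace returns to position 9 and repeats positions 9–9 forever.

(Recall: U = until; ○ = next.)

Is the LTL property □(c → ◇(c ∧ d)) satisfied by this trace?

Yes

c → ◇(c ∧ d) holds at every position 0..9, and those are all positions ever visited, so □(c → ◇(c ∧ d)) holds.
Positions where c holds: 4, 7.
Check ◇(c ∧ d) at each: 4→ok, 7→ok.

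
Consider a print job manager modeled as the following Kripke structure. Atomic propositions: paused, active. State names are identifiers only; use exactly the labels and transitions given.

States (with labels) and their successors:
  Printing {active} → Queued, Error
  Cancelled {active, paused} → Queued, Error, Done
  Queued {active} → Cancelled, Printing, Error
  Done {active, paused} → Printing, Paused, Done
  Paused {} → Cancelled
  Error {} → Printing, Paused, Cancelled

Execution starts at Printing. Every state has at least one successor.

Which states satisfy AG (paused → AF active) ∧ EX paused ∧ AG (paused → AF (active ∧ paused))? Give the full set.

{Cancelled, Queued, Done, Paused, Error}

States satisfying paused → AF active: {Printing, Cancelled, Queued, Done, Paused, Error}.
States satisfying AG (paused → AF active): {Printing, Cancelled, Queued, Done, Paused, Error}.
States satisfying paused: {Cancelled, Done}.
States satisfying EX paused: {Cancelled, Queued, Done, Paused, Error}.
States satisfying AG (paused → AF active) ∧ EX paused: {Cancelled, Queued, Done, Paused, Error}.
States satisfying paused → AF (active ∧ paused): {Printing, Cancelled, Queued, Done, Paused, Error}.
States satisfying AG (paused → AF (active ∧ paused)): {Printing, Cancelled, Queued, Done, Paused, Error}.
States satisfying AG (paused → AF active) ∧ EX paused ∧ AG (paused → AF (active ∧ paused)): {Cancelled, Queued, Done, Paused, Error}.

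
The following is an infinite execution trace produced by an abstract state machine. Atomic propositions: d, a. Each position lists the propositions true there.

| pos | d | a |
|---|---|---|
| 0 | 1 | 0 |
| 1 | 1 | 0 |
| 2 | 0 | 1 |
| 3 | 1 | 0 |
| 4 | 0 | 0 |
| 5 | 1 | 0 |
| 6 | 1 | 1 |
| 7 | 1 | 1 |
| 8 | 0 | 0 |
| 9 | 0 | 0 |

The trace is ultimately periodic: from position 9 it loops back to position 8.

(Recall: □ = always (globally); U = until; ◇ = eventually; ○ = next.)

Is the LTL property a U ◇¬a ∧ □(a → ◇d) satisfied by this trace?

Walking from position 0: ◇¬a first holds at position 0, and a holds at every earlier position along the way, so a U ◇¬a holds.
a → ◇d holds at every position 0..9, and those are all positions ever visited, so □(a → ◇d) holds.
Positions where a holds: 2, 6, 7.
Check ◇d at each: 2→ok, 6→ok, 7→ok.
At position 0: a U ◇¬a is true; □(a → ◇d) is true; so a U ◇¬a ∧ □(a → ◇d) is true.

Yes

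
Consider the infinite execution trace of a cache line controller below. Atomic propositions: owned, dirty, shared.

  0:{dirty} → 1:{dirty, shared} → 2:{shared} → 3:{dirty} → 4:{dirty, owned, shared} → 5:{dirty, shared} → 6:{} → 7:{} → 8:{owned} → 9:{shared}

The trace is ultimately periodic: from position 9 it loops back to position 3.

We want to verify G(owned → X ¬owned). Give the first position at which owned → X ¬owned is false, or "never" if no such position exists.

never

owned → X ¬owned holds at every position 0..9, and those are all the positions the trace ever visits, so the invariant G(owned → X ¬owned) is never violated.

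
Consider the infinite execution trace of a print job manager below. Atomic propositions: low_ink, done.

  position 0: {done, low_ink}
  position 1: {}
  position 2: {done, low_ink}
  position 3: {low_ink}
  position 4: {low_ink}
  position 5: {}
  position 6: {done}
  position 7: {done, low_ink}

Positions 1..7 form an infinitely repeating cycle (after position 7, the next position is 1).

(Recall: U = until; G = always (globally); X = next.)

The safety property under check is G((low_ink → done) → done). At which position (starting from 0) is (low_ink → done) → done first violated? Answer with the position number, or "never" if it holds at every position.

1

Check (low_ink → done) → done at each position in order: 0 ✓.
At position 1 the labels are {}, so (low_ink → done) → done is false there. This is the first violation.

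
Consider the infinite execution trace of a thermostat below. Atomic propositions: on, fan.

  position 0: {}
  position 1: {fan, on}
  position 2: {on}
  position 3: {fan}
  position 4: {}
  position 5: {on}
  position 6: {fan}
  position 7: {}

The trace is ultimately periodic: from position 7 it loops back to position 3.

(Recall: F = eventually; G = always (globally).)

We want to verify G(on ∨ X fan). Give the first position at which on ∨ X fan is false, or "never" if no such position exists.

3

Check on ∨ X fan at each position in order: 0 ✓, 1 ✓, 2 ✓.
At position 3 the labels are {fan} and the next position 4 has {}, so on ∨ X fan is false there. This is the first violation.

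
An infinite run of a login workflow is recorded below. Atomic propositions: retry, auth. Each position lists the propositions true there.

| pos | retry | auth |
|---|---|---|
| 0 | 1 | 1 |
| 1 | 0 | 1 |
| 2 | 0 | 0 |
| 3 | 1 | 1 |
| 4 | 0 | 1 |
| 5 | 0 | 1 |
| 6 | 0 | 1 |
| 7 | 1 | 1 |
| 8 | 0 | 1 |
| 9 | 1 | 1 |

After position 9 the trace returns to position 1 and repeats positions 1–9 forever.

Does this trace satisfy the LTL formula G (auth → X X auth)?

Violated

auth → X X auth must hold at every position from 0 onward. It fails at position 0, so G (auth → X X auth) is false.
Positions where auth holds: 0, 1, 3, 4, 5, 6, 7, 8, 9.
Check X X auth at each: 0→fails, 1→ok, 3→ok, 4→ok, 5→ok, 6→ok, 7→ok, 8→ok, 9→fails.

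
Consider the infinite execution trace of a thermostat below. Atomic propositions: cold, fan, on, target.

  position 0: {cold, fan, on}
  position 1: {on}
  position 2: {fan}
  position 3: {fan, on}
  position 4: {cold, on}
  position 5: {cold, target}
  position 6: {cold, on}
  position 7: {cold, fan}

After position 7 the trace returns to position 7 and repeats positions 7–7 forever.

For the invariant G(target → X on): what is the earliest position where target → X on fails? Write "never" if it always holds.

target → X on holds at every position 0..7, and those are all the positions the trace ever visits, so the invariant G(target → X on) is never violated.

never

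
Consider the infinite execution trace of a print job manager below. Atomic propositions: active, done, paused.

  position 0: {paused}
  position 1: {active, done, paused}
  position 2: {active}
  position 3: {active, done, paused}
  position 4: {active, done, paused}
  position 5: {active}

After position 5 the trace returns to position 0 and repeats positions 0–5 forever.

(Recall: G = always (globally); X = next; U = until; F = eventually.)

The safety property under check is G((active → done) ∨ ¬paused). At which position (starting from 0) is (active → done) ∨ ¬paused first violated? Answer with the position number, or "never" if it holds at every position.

never

(active → done) ∨ ¬paused holds at every position 0..5, and those are all the positions the trace ever visits, so the invariant G((active → done) ∨ ¬paused) is never violated.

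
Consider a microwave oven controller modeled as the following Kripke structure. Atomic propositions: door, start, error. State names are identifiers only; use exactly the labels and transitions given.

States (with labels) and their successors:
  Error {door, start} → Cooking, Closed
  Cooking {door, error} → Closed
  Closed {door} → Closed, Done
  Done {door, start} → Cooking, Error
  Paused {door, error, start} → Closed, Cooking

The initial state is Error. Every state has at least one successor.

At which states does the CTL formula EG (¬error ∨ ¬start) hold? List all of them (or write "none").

{Error, Cooking, Closed, Done}

States satisfying ¬error ∨ ¬start: {Error, Cooking, Closed, Done}.
States satisfying EG (¬error ∨ ¬start): {Error, Cooking, Closed, Done}.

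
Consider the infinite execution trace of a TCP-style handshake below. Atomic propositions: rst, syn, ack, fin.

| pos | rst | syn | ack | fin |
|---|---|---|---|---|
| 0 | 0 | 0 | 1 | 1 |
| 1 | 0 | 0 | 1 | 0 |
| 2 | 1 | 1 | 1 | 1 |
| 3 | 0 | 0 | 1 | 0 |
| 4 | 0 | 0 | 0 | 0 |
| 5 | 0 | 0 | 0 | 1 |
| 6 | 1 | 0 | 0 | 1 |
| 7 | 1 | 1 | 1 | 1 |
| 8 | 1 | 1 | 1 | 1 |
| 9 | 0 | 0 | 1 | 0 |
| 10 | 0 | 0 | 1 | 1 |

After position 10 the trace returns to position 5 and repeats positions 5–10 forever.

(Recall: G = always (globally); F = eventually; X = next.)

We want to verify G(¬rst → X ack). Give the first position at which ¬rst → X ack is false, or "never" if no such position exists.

Check ¬rst → X ack at each position in order: 0 ✓, 1 ✓, 2 ✓.
At position 3 the labels are {ack} and the next position 4 has {}, so ¬rst → X ack is false there. This is the first violation.

3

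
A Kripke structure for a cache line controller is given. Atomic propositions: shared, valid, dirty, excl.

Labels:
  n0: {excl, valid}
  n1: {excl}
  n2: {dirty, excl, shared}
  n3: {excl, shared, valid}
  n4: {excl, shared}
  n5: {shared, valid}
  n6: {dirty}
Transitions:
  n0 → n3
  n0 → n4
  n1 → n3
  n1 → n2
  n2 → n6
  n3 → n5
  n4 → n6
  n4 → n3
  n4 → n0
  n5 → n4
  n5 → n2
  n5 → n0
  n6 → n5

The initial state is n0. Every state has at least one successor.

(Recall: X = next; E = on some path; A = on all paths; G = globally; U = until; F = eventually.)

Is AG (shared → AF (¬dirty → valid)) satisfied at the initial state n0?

Holds

States satisfying shared → AF (¬dirty → valid): {n0, n1, n2, n3, n4, n5, n6}.
States satisfying AG (shared → AF (¬dirty → valid)): {n0, n1, n2, n3, n4, n5, n6}.
Every state reachable from n0 satisfies shared → AF (¬dirty → valid).
n0 ∈ Sat(AG (shared → AF (¬dirty → valid))).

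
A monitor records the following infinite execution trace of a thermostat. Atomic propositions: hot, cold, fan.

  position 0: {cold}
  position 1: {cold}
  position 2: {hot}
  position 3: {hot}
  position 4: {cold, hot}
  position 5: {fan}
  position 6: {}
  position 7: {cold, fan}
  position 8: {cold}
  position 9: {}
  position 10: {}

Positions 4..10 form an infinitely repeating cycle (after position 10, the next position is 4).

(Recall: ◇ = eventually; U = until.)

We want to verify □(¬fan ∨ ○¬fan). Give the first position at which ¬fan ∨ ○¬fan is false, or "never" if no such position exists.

never

¬fan ∨ ○¬fan holds at every position 0..10, and those are all the positions the trace ever visits, so the invariant □(¬fan ∨ ○¬fan) is never violated.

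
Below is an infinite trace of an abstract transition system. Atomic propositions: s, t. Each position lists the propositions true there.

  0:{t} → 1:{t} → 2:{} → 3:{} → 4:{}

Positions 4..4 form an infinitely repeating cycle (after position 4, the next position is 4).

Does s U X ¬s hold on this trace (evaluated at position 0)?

Walking from position 0: X ¬s first holds at position 0, and s holds at every earlier position along the way, so s U X ¬s holds.

Satisfied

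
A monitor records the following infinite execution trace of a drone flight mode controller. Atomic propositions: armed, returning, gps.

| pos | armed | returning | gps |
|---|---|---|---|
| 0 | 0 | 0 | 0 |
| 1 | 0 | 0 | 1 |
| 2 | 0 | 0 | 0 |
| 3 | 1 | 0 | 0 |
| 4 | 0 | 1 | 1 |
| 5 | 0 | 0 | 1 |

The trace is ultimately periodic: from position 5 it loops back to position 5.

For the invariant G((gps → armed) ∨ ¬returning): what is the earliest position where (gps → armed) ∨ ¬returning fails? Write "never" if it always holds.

Check (gps → armed) ∨ ¬returning at each position in order: 0 ✓, 1 ✓, 2 ✓, 3 ✓.
At position 4 the labels are {gps, returning}, so (gps → armed) ∨ ¬returning is false there. This is the first violation.

4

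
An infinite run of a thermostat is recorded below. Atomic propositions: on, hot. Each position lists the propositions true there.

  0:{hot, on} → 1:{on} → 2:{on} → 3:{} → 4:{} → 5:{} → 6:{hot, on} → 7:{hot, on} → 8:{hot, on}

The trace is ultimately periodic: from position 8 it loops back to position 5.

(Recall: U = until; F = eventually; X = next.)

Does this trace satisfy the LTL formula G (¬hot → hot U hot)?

¬hot → hot U hot must hold at every position from 0 onward. It fails at position 1, so G (¬hot → hot U hot) is false.
Positions where ¬hot holds: 1, 2, 3, 4, 5.
Check hot U hot at each: 1→fails, 2→fails, 3→fails, 4→fails, 5→fails.

Violated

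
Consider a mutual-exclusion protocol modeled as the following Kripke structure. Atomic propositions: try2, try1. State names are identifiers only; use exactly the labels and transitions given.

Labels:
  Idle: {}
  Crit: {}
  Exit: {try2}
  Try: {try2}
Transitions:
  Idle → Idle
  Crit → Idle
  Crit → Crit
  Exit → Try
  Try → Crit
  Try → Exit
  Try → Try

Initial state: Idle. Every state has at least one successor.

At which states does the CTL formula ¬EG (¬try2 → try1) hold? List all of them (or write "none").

States satisfying ¬try2 → try1: {Exit, Try}.
States satisfying EG (¬try2 → try1): {Exit, Try}.
States satisfying ¬EG (¬try2 → try1): {Idle, Crit}.

{Idle, Crit}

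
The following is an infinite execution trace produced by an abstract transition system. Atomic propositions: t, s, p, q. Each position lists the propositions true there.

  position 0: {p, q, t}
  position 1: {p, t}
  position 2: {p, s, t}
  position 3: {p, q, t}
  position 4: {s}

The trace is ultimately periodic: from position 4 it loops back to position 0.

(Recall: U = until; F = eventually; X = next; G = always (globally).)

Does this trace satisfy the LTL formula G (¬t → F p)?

Holds

¬t → F p holds at every position 0..4, and those are all positions ever visited, so G (¬t → F p) holds.
Positions where ¬t holds: 4.
Check F p at each: 4→ok.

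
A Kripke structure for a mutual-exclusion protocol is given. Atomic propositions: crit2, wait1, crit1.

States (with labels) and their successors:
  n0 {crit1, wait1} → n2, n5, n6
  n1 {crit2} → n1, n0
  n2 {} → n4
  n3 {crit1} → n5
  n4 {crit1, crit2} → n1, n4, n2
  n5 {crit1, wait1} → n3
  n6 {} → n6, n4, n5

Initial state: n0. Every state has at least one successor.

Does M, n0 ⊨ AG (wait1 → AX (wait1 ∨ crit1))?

States satisfying wait1 → AX (wait1 ∨ crit1): {n1, n2, n3, n4, n5, n6}.
States satisfying AG (wait1 → AX (wait1 ∨ crit1)): {n3, n5}.
n0 is reachable from n0 and violates wait1 → AX (wait1 ∨ crit1), so AG fails at n0.
n0 ∉ Sat(AG (wait1 → AX (wait1 ∨ crit1))).

No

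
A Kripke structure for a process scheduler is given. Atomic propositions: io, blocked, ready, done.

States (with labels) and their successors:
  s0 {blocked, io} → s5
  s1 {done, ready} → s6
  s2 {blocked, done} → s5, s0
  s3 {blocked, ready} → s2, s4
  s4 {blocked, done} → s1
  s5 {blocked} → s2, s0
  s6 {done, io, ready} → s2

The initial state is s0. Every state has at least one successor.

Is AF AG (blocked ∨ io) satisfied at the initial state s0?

States satisfying AG (blocked ∨ io): {s0, s2, s5, s6}.
States satisfying AF AG (blocked ∨ io): {s0, s1, s2, s3, s4, s5, s6}.
s0 ∈ Sat(AF AG (blocked ∨ io)).

Yes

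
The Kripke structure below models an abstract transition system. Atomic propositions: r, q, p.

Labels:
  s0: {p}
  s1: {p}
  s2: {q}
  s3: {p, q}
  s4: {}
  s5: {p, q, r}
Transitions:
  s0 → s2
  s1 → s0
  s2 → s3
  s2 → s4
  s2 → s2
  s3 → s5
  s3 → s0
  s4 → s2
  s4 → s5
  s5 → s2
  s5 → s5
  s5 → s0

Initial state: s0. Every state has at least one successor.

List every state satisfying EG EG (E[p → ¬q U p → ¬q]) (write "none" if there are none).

{s0, s1, s2, s4}

States satisfying EG (E[p → ¬q U p → ¬q]): {s0, s1, s2, s4}.
States satisfying EG EG (E[p → ¬q U p → ¬q]): {s0, s1, s2, s4}.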